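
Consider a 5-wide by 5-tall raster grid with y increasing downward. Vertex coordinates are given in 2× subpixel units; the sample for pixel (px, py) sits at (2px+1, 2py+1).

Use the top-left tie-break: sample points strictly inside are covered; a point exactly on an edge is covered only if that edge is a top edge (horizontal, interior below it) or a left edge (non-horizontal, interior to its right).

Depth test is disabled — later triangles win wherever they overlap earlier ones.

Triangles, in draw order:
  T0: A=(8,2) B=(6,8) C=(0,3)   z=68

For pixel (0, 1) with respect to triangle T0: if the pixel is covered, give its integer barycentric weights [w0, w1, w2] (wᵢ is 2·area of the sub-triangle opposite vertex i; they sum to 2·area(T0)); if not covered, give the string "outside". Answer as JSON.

T0:
  2·area = 46
  edge (8, 2)→(6, 8): d=(-2,6) right/bottom  bias=-1
  edge (6, 8)→(0, 3): d=(-6,-5) top-left  bias=+0
  edge (0, 3)→(8, 2): d=(8,-1) top-left  bias=+0
    (0,1)@(1, 3): e=[40,5,1] → #
    (1,1)@(3, 3): e=[28,15,3] → #
    (2,1)@(5, 3): e=[16,25,5] → #
    (3,1)@(7, 3): e=[4,35,7] → #
    (4,1)@(9, 3): e=[-8,45,9] → ·
    (0,2)@(1, 5): e=[36,-7,17] → ·
    (1,2)@(3, 5): e=[24,3,19] → #
    (3,2)@(7, 5): e=[0,23,23] → ·  [on edge]
    (1,3)@(3, 7): e=[20,-9,35] → ·
    (2,3)@(5, 7): e=[8,1,37] → #
    (3,3)@(7, 7): e=[-4,11,39] → ·
    (2,4)@(5, 9): e=[4,-11,53] → ·
  covered (7 px):
    · · · · ·
    # # # # ·
    · # # · ·
    · · # · ·
    · · · · ·

Answer: [5,1,40]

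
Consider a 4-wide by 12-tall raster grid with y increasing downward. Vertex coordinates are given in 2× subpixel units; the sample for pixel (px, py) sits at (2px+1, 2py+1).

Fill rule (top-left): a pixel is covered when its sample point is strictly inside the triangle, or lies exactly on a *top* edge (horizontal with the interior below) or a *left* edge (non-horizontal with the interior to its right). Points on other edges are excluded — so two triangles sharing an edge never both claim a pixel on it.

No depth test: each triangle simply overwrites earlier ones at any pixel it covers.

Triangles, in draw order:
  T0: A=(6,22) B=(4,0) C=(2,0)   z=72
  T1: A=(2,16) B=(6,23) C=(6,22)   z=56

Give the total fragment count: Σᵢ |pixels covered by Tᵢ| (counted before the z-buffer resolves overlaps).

T0:
  2·area = 44  (B↔C swapped to make it positive)
  edge (6, 22)→(2, 0): d=(-4,-22) top-left  bias=+0
  edge (2, 0)→(4, 0): d=(2,0) top-left  bias=+0
  edge (4, 0)→(6, 22): d=(2,22) right/bottom  bias=-1
    (1,0)@(3, 1): e=[18,2,24] → X
    (2,0)@(5, 1): e=[62,2,-20] → .
    (1,1)@(3, 3): e=[10,6,28] → X
    (2,1)@(5, 3): e=[54,6,-16] → .
    (1,2)@(3, 5): e=[2,10,32] → X
    (2,2)@(5, 5): e=[46,10,-12] → .
    (1,3)@(3, 7): e=[-6,14,36] → .
    (2,5)@(5, 11): e=[22,22,0] → .  [on edge]
    (2,6)@(5, 13): e=[14,26,4] → X
    (3,6)@(7, 13): e=[58,26,-40] → .
    (2,7)@(5, 15): e=[6,30,8] → X
    (3,7)@(7, 15): e=[50,30,-36] → .
  covered (5 px):
    . X . .
    . X . .
    . X . .
    . . . .
    . . . .
    . . . .
    . . X .
    . . X .
    . . . .
    . . . .
    . . . .
    . . . .
T1:
  2·area = 4  (B↔C swapped to make it positive)
  edge (2, 16)→(6, 22): d=(4,6) right/bottom  bias=-1
  edge (6, 22)→(6, 23): d=(0,1) right/bottom  bias=-1
  edge (6, 23)→(2, 16): d=(-4,-7) top-left  bias=+0
    (2,10)@(5, 21): e=[2,1,1] → X
    (3,10)@(7, 21): e=[-10,-1,15] → .
    (2,11)@(5, 23): e=[10,1,-7] → .
  covered (1 px):
    . . . .
    . . . .
    . . . .
    . . . .
    . . . .
    . . . .
    . . . .
    . . . .
    . . . .
    . . . .
    . . X .
    . . . .

Final: 6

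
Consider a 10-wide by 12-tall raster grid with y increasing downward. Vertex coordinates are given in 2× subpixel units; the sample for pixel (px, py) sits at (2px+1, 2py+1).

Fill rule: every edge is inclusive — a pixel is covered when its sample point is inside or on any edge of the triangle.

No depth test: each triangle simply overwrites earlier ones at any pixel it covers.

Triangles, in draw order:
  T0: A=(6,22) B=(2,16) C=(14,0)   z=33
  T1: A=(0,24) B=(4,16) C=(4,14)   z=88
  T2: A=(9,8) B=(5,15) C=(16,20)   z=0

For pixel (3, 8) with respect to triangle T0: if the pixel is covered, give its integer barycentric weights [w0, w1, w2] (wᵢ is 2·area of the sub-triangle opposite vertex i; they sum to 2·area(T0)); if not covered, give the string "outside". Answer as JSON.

T0:
  2·area = 136
  edge (6, 22)→(2, 16): d=(-4,-6) inclusive
  edge (2, 16)→(14, 0): d=(12,-16) inclusive
  edge (14, 0)→(6, 22): d=(-8,22) inclusive
    (5,2)@(11, 5): e=[98,12,26] → █
    (6,2)@(13, 5): e=[110,44,-18] → ·
    (4,3)@(9, 7): e=[78,4,54] → █
    (6,3)@(13, 7): e=[102,68,-34] → ·
    (4,4)@(9, 9): e=[70,28,38] → █
    (5,4)@(11, 9): e=[82,60,-6] → ·
    (3,5)@(7, 11): e=[50,20,66] → █
    (5,5)@(11, 11): e=[74,84,-22] → ·
    (2,6)@(5, 13): e=[30,12,94] → █
    (5,6)@(11, 13): e=[66,108,-38] → ·
    (1,7)@(3, 15): e=[10,4,122] → █
    (4,7)@(9, 15): e=[46,100,-10] → ·
  covered (17 px):
    · · · · · · · · · ·
    · · · · · · · · · ·
    · · · · · █ · · · ·
    · · · · █ █ · · · ·
    · · · · █ · · · · ·
    · · · █ █ · · · · ·
    · · █ █ █ · · · · ·
    · █ █ █ · · · · · ·
    · █ █ █ · · · · · ·
    · · █ █ · · · · · ·
    · · · · · · · · · ·
    · · · · · · · · · ·
T1:
  2·area = 8  (B↔C swapped to make it positive)
  edge (0, 24)→(4, 14): d=(4,-10) inclusive
  edge (4, 14)→(4, 16): d=(0,2) inclusive
  edge (4, 16)→(0, 24): d=(-4,8) inclusive
    (1,8)@(3, 17): e=[2,2,4] → █
    (2,8)@(5, 17): e=[22,-2,-12] → ·
    (1,9)@(3, 19): e=[10,2,-4] → ·
  covered (1 px):
    · · · · · · · · · ·
    · · · · · · · · · ·
    · · · · · · · · · ·
    · · · · · · · · · ·
    · · · · · · · · · ·
    · · · · · · · · · ·
    · · · · · · · · · ·
    · · · · · · · · · ·
    · █ · · · · · · · ·
    · · · · · · · · · ·
    · · · · · · · · · ·
    · · · · · · · · · ·
T2:
  2·area = 97  (B↔C swapped to make it positive)
  edge (9, 8)→(16, 20): d=(7,12) inclusive
  edge (16, 20)→(5, 15): d=(-11,-5) inclusive
  edge (5, 15)→(9, 8): d=(4,-7) inclusive
    (6,0)@(13, 1): e=[-97,194,0] → ·  [on edge]
    (4,4)@(9, 9): e=[7,86,4] → █
    (5,4)@(11, 9): e=[-17,96,18] → ·
    (4,5)@(9, 11): e=[21,64,12] → █
    (5,5)@(11, 11): e=[-3,74,26] → ·
    (3,6)@(7, 13): e=[59,32,6] → █
    (5,6)@(11, 13): e=[11,52,34] → █
    (6,6)@(13, 13): e=[-13,62,48] → ·
    (2,7)@(5, 15): e=[97,0,0] → █  [on edge]
    (6,7)@(13, 15): e=[1,40,56] → █
    (7,7)@(15, 15): e=[-23,50,70] → ·
    (2,8)@(5, 17): e=[111,-22,8] → ·
  covered (13 px):
    · · · · · · · · · ·
    · · · · · · · · · ·
    · · · · · · · · · ·
    · · · · · · · · · ·
    · · · · █ · · · · ·
    · · · · █ · · · · ·
    · · · █ █ █ · · · ·
    · · █ █ █ █ █ · · ·
    · · · · · █ █ · · ·
    · · · · · · · █ · ·
    · · · · · · · · · ·
    · · · · · · · · · ·

Result: [92,18,26]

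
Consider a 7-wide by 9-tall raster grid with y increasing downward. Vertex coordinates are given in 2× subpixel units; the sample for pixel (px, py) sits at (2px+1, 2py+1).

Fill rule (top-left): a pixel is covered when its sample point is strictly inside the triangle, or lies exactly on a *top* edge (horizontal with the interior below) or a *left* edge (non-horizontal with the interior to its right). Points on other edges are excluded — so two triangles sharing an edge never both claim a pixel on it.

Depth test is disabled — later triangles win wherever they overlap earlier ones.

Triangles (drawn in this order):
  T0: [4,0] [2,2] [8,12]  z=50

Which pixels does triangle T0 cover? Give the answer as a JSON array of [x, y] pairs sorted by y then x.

T0:
  2·area = 32  (B↔C swapped to make it positive)
  edge (4, 0)→(8, 12): d=(4,12) right/bottom  bias=-1
  edge (8, 12)→(2, 2): d=(-6,-10) top-left  bias=+0
  edge (2, 2)→(4, 0): d=(2,-2) top-left  bias=+0
    (1,0)@(3, 1): e=[16,16,0] → █  [on edge]
    (2,0)@(5, 1): e=[-8,36,4] → ·
    (0,1)@(1, 3): e=[48,-16,0] → ·  [on edge]
    (1,1)@(3, 3): e=[24,4,4] → █
    (2,1)@(5, 3): e=[0,24,8] → ·  [on edge]
    (1,2)@(3, 5): e=[32,-8,8] → ·
    (2,2)@(5, 5): e=[8,12,12] → █
    (3,2)@(7, 5): e=[-16,32,16] → ·
    (2,3)@(5, 7): e=[16,0,16] → █  [on edge]
    (3,3)@(7, 7): e=[-8,20,20] → ·
    (2,4)@(5, 9): e=[24,-12,20] → ·
    (3,4)@(7, 9): e=[0,8,24] → ·  [on edge]
    (4,7)@(9, 15): e=[0,-8,40] → ·  [on edge]
    (5,8)@(11, 17): e=[-16,0,48] → ·  [on edge]
  covered (4 px):
    · █ · · · · ·
    · █ · · · · ·
    · · █ · · · ·
    · · █ · · · ·
    · · · · · · ·
    · · · · · · ·
    · · · · · · ·
    · · · · · · ·
    · · · · · · ·

Final: [[1,0],[1,1],[2,2],[2,3]]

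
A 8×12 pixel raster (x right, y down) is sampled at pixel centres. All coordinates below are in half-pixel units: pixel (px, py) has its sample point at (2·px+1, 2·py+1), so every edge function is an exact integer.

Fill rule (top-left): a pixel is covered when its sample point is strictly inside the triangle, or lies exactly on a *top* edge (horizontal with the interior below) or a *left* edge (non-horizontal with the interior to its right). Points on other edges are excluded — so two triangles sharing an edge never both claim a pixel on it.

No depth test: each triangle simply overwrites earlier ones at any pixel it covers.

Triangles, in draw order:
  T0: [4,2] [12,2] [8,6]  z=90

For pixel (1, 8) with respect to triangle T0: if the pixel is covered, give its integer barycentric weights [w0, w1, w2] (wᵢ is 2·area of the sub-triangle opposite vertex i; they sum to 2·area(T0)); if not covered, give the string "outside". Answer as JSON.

T0:
  2·area = 32
  edge (4, 2)→(12, 2): d=(8,0) top-left  bias=+0
  edge (12, 2)→(8, 6): d=(-4,4) right/bottom  bias=-1
  edge (8, 6)→(4, 2): d=(-4,-4) top-left  bias=+0
    (1,0)@(3, 1): e=[-8,40,0] → ·  [on edge]
    (6,0)@(13, 1): e=[-8,0,40] → ·  [on edge]
    (2,1)@(5, 3): e=[8,24,0] → █  [on edge]
    (3,1)@(7, 3): e=[8,16,8] → █
    (4,1)@(9, 3): e=[8,8,16] → █
    (5,1)@(11, 3): e=[8,0,24] → ·  [on edge]
    (2,2)@(5, 5): e=[24,16,-8] → ·
    (3,2)@(7, 5): e=[24,8,0] → █  [on edge]
    (4,2)@(9, 5): e=[24,0,8] → ·  [on edge]
    (3,3)@(7, 7): e=[40,0,-8] → ·  [on edge]
    (4,3)@(9, 7): e=[40,-8,0] → ·  [on edge]
    (2,4)@(5, 9): e=[56,0,-24] → ·  [on edge]
    (5,4)@(11, 9): e=[56,-24,0] → ·  [on edge]
    (1,5)@(3, 11): e=[72,0,-40] → ·  [on edge]
    (6,5)@(13, 11): e=[72,-40,0] → ·  [on edge]
    (0,6)@(1, 13): e=[88,0,-56] → ·  [on edge]
    (7,6)@(15, 13): e=[88,-56,0] → ·  [on edge]
  covered (4 px):
    · · · · · · · ·
    · · █ █ █ · · ·
    · · · █ · · · ·
    · · · · · · · ·
    · · · · · · · ·
    · · · · · · · ·
    · · · · · · · ·
    · · · · · · · ·
    · · · · · · · ·
    · · · · · · · ·
    · · · · · · · ·
    · · · · · · · ·

Result: "outside"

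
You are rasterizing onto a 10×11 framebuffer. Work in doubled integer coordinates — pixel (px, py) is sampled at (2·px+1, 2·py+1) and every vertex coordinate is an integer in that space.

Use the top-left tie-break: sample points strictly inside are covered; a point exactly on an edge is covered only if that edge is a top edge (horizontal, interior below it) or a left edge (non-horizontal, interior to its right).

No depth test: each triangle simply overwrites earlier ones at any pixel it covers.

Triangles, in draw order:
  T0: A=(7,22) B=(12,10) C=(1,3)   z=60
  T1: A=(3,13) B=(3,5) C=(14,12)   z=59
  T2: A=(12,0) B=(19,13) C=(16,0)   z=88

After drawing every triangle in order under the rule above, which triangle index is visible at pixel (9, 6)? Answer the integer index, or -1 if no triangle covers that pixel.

T0:
  2·area = 167  (B↔C swapped to make it positive)
  edge (7, 22)→(1, 3): d=(-6,-19) top-left  bias=+0
  edge (1, 3)→(12, 10): d=(11,7) right/bottom  bias=-1
  edge (12, 10)→(7, 22): d=(-5,12) right/bottom  bias=-1
    (0,1)@(1, 3): e=[0,0,167] → .  [on edge]
    (1,2)@(3, 5): e=[26,8,133] → X
    (2,2)@(5, 5): e=[64,-6,109] → .
    (1,3)@(3, 7): e=[14,30,123] → X
    (2,3)@(5, 7): e=[52,16,99] → X
    (3,3)@(7, 7): e=[90,2,75] → X
    (4,3)@(9, 7): e=[128,-12,51] → .
    (1,4)@(3, 9): e=[2,52,113] → X
    (4,4)@(9, 9): e=[116,10,41] → X
    (5,4)@(11, 9): e=[154,-4,17] → .
    (1,5)@(3, 11): e=[-10,74,103] → .
    (2,5)@(5, 11): e=[28,60,79] → X
  covered (22 px):
    . . . . . . . . . .
    . . . . . . . . . .
    . X . . . . . . . .
    . X X X . . . . . .
    . X X X X . . . . .
    . . X X X X . . . .
    . . X X X . . . . .
    . . X X X . . . . .
    . . . X X . . . . .
    . . . X . . . . . .
    . . . X . . . . . .
T1:
  2·area = 88
  edge (3, 13)→(3, 5): d=(0,-8) top-left  bias=+0
  edge (3, 5)→(14, 12): d=(11,7) right/bottom  bias=-1
  edge (14, 12)→(3, 13): d=(-11,1) right/bottom  bias=-1
    (1,0)@(3, 1): e=[0,-44,132] → .  [on edge]
    (1,1)@(3, 3): e=[0,-22,110] → .  [on edge]
    (1,2)@(3, 5): e=[0,0,88] → .  [on edge]
    (1,3)@(3, 7): e=[0,22,66] → X  [on edge]
    (2,3)@(5, 7): e=[16,8,64] → X
    (3,3)@(7, 7): e=[32,-6,62] → .
    (1,4)@(3, 9): e=[0,44,44] → X  [on edge]
    (3,4)@(7, 9): e=[32,16,40] → X
    (4,4)@(9, 9): e=[48,2,38] → X
    (5,4)@(11, 9): e=[64,-12,36] → .
    (1,5)@(3, 11): e=[0,66,22] → X  [on edge]
    (5,5)@(11, 11): e=[64,10,14] → X
    (1,6)@(3, 13): e=[0,88,0] → .  [on edge]
    (1,7)@(3, 15): e=[0,110,-22] → .  [on edge]
    (1,8)@(3, 17): e=[0,132,-44] → .  [on edge]
    (1,9)@(3, 19): e=[0,154,-66] → .  [on edge]
    (1,10)@(3, 21): e=[0,176,-88] → .  [on edge]
  covered (11 px):
    . . . . . . . . . .
    . . . . . . . . . .
    . . . . . . . . . .
    . X X . . . . . . .
    . X X X X . . . . .
    . X X X X X . . . .
    . . . . . . . . . .
    . . . . . . . . . .
    . . . . . . . . . .
    . . . . . . . . . .
    . . . . . . . . . .
T2:
  2·area = 52  (B↔C swapped to make it positive)
  edge (12, 0)→(16, 0): d=(4,0) top-left  bias=+0
  edge (16, 0)→(19, 13): d=(3,13) right/bottom  bias=-1
  edge (19, 13)→(12, 0): d=(-7,-13) top-left  bias=+0
    (6,0)@(13, 1): e=[4,42,6] → X
    (7,0)@(15, 1): e=[4,16,32] → X
    (8,0)@(17, 1): e=[4,-10,58] → .
    (6,1)@(13, 3): e=[12,48,-8] → .
    (7,1)@(15, 3): e=[12,22,18] → X
    (8,1)@(17, 3): e=[12,-4,44] → .
    (7,2)@(15, 5): e=[20,28,4] → X
    (8,2)@(17, 5): e=[20,2,30] → X
    (9,2)@(19, 5): e=[20,-24,56] → .
    (7,3)@(15, 7): e=[28,34,-10] → .
    (8,3)@(17, 7): e=[28,8,16] → X
    (9,3)@(19, 7): e=[28,-18,42] → .
    (9,6)@(19, 13): e=[52,0,0] → .  [on edge]
  covered (7 px):
    . . . . . . X X . .
    . . . . . . . X . .
    . . . . . . . X X .
    . . . . . . . . X .
    . . . . . . . . X .
    . . . . . . . . . .
    . . . . . . . . . .
    . . . . . . . . . .
    . . . . . . . . . .
    . . . . . . . . . .
    . . . . . . . . . .

Z-buffer (winner per pixel, '.' = empty):
  . . . . . . 2 2 . .
  . . . . . . . 2 . .
  . 0 . . . . . 2 2 .
  . 1 1 0 . . . . 2 .
  . 1 1 1 1 . . . 2 .
  . 1 1 1 1 1 . . . .
  . . 0 0 0 . . . . .
  . . 0 0 0 . . . . .
  . . . 0 0 . . . . .
  . . . 0 . . . . . .
  . . . 0 . . . . . .

Answer: -1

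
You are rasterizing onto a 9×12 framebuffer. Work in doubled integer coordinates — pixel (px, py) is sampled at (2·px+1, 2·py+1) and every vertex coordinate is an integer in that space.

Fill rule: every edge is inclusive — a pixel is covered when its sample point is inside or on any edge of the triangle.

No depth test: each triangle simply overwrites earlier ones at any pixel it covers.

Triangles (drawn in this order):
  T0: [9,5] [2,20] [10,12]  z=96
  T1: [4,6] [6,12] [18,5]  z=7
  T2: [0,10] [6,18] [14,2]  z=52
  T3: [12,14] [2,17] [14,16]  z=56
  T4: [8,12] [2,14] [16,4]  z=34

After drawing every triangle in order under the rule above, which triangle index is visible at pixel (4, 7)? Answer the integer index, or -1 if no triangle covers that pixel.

T0:
  2·area = 64  (B↔C swapped to make it positive)
  edge (9, 5)→(10, 12): d=(1,7) inclusive
  edge (10, 12)→(2, 20): d=(-8,8) inclusive
  edge (2, 20)→(9, 5): d=(7,-15) inclusive
    (4,2)@(9, 5): e=[0,64,0] → #  [on edge]
    (5,2)@(11, 5): e=[-14,48,30] → ·
    (8,2)@(17, 5): e=[-56,0,120] → ·  [on edge]
    (4,3)@(9, 7): e=[2,48,14] → #
    (5,3)@(11, 7): e=[-12,32,44] → ·
    (7,3)@(15, 7): e=[-40,0,104] → ·  [on edge]
    (4,4)@(9, 9): e=[4,32,28] → #
    (5,4)@(11, 9): e=[-10,16,58] → ·
    (6,4)@(13, 9): e=[-24,0,88] → ·  [on edge]
    (3,5)@(7, 11): e=[20,32,12] → #
    (5,5)@(11, 11): e=[-8,0,72] → ·  [on edge]
    (3,6)@(7, 13): e=[22,16,26] → #
    (4,6)@(9, 13): e=[8,0,56] → #  [on edge]
    (3,7)@(7, 15): e=[24,0,40] → #  [on edge]
    (2,8)@(5, 17): e=[40,0,24] → #  [on edge]
    (1,9)@(3, 19): e=[56,0,8] → #  [on edge]
    (5,9)@(11, 19): e=[0,-64,128] → ·  [on edge]
    (0,10)@(1, 21): e=[72,0,-8] → ·  [on edge]
  covered (11 px):
    · · · · · · · · ·
    · · · · · · · · ·
    · · · · # · · · ·
    · · · · # · · · ·
    · · · · # · · · ·
    · · · # # · · · ·
    · · · # # · · · ·
    · · # # · · · · ·
    · · # · · · · · ·
    · # · · · · · · ·
    · · · · · · · · ·
    · · · · · · · · ·
T1:
  2·area = 86  (B↔C swapped to make it positive)
  edge (4, 6)→(18, 5): d=(14,-1) inclusive
  edge (18, 5)→(6, 12): d=(-12,7) inclusive
  edge (6, 12)→(4, 6): d=(-2,-6) inclusive
    (1,1)@(3, 3): e=[-43,129,0] → ·  [on edge]
    (2,3)@(5, 7): e=[15,67,4] → #
    (3,3)@(7, 7): e=[17,53,16] → #
    (4,3)@(9, 7): e=[19,39,28] → #
    (5,3)@(11, 7): e=[21,25,40] → #
    (6,3)@(13, 7): e=[23,11,52] → #
    (7,3)@(15, 7): e=[25,-3,64] → ·
    (2,4)@(5, 9): e=[43,43,0] → #  [on edge]
    (6,4)@(13, 9): e=[51,-13,48] → ·
    (2,5)@(5, 11): e=[71,19,-4] → ·
    (3,5)@(7, 11): e=[73,5,8] → #
    (4,5)@(9, 11): e=[75,-9,20] → ·
    (3,7)@(7, 15): e=[129,-43,0] → ·  [on edge]
    (4,10)@(9, 21): e=[215,-129,0] → ·  [on edge]
  covered (10 px):
    · · · · · · · · ·
    · · · · · · · · ·
    · · · · · · · · ·
    · · # # # # # · ·
    · · # # # # · · ·
    · · · # · · · · ·
    · · · · · · · · ·
    · · · · · · · · ·
    · · · · · · · · ·
    · · · · · · · · ·
    · · · · · · · · ·
    · · · · · · · · ·
T2:
  2·area = 160  (B↔C swapped to make it positive)
  edge (0, 10)→(14, 2): d=(14,-8) inclusive
  edge (14, 2)→(6, 18): d=(-8,16) inclusive
  edge (6, 18)→(0, 10): d=(-6,-8) inclusive
    (6,1)@(13, 3): e=[6,8,146] → #
    (7,1)@(15, 3): e=[22,-24,162] → ·
    (4,2)@(9, 5): e=[2,56,102] → #
    (5,2)@(11, 5): e=[18,24,118] → #
    (6,2)@(13, 5): e=[34,-8,134] → ·
    (3,3)@(7, 7): e=[14,72,74] → #
    (6,3)@(13, 7): e=[62,-24,122] → ·
    (1,4)@(3, 9): e=[10,120,30] → #
    (2,4)@(5, 9): e=[26,88,46] → #
    (5,4)@(11, 9): e=[74,-8,94] → ·
    (0,5)@(1, 11): e=[22,136,2] → #
    (5,5)@(11, 11): e=[102,-24,82] → ·
  covered (20 px):
    · · · · · · · · ·
    · · · · · · # · ·
    · · · · # # · · ·
    · · · # # # · · ·
    · # # # # · · · ·
    # # # # # · · · ·
    · # # # · · · · ·
    · · # # · · · · ·
    · · · · · · · · ·
    · · · · · · · · ·
    · · · · · · · · ·
    · · · · · · · · ·
T3:
  2·area = 26  (B↔C swapped to make it positive)
  edge (12, 14)→(14, 16): d=(2,2) inclusive
  edge (14, 16)→(2, 17): d=(-12,1) inclusive
  edge (2, 17)→(12, 14): d=(10,-3) inclusive
    (0,1)@(1, 3): e=[0,169,-143] → ·  [on edge]
    (1,2)@(3, 5): e=[0,143,-117] → ·  [on edge]
    (2,3)@(5, 7): e=[0,117,-91] → ·  [on edge]
    (3,4)@(7, 9): e=[0,91,-65] → ·  [on edge]
    (4,5)@(9, 11): e=[0,65,-39] → ·  [on edge]
    (5,6)@(11, 13): e=[0,39,-13] → ·  [on edge]
    (4,7)@(9, 15): e=[8,17,1] → #
    (5,7)@(11, 15): e=[4,15,7] → #
    (6,7)@(13, 15): e=[0,13,13] → #  [on edge]
    (7,7)@(15, 15): e=[-4,11,19] → ·
    (4,8)@(9, 17): e=[12,-7,21] → ·
    (5,8)@(11, 17): e=[8,-9,27] → ·
    (7,8)@(15, 17): e=[0,-13,39] → ·  [on edge]
    (8,9)@(17, 19): e=[0,-39,65] → ·  [on edge]
  covered (3 px):
    · · · · · · · · ·
    · · · · · · · · ·
    · · · · · · · · ·
    · · · · · · · · ·
    · · · · · · · · ·
    · · · · · · · · ·
    · · · · · · · · ·
    · · · · # # # · ·
    · · · · · · · · ·
    · · · · · · · · ·
    · · · · · · · · ·
    · · · · · · · · ·
T4:
  2·area = 32
  edge (8, 12)→(2, 14): d=(-6,2) inclusive
  edge (2, 14)→(16, 4): d=(14,-10) inclusive
  edge (16, 4)→(8, 12): d=(-8,8) inclusive
    (8,1)@(17, 3): e=[36,-4,0] → ·  [on edge]
    (7,2)@(15, 5): e=[28,4,0] → #  [on edge]
    (8,2)@(17, 5): e=[24,24,-16] → ·
    (6,3)@(13, 7): e=[20,12,0] → #  [on edge]
    (7,3)@(15, 7): e=[16,32,-16] → ·
    (4,4)@(9, 9): e=[16,0,16] → #  [on edge]
    (5,4)@(11, 9): e=[12,20,0] → #  [on edge]
    (6,4)@(13, 9): e=[8,40,-16] → ·
    (8,4)@(17, 9): e=[0,80,-48] → ·  [on edge]
    (3,5)@(7, 11): e=[8,8,16] → #
    (4,5)@(9, 11): e=[4,28,0] → #  [on edge]
    (5,5)@(11, 11): e=[0,48,-16] → ·  [on edge]
    (2,6)@(5, 13): e=[0,16,16] → #  [on edge]
    (3,6)@(7, 13): e=[-4,36,0] → ·  [on edge]
    (2,7)@(5, 15): e=[-12,44,0] → ·  [on edge]
    (1,8)@(3, 17): e=[-20,52,0] → ·  [on edge]
    (0,9)@(1, 19): e=[-28,60,0] → ·  [on edge]
  covered (7 px):
    · · · · · · · · ·
    · · · · · · · · ·
    · · · · · · · # ·
    · · · · · · # · ·
    · · · · # # · · ·
    · · · # # · · · ·
    · · # · · · · · ·
    · · · · · · · · ·
    · · · · · · · · ·
    · · · · · · · · ·
    · · · · · · · · ·
    · · · · · · · · ·

Z-buffer (winner per pixel, '.' = empty):
  . . . . . . . . .
  . . . . . . 2 . .
  . . . . 2 2 . 4 .
  . . 1 2 2 2 4 . .
  . 2 2 2 4 4 . . .
  2 2 2 4 4 . . . .
  . 2 4 2 0 . . . .
  . . 2 2 3 3 3 . .
  . . 0 . . . . . .
  . 0 . . . . . . .
  . . . . . . . . .
  . . . . . . . . .

Final: 3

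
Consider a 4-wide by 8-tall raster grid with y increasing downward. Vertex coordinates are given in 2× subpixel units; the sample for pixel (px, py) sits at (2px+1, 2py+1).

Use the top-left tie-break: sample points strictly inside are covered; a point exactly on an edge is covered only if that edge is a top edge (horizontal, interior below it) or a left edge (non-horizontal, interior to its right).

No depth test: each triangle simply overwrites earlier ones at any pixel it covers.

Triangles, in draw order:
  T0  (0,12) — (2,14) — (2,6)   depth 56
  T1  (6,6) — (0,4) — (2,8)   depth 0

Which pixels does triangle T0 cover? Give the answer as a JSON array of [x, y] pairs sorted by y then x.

T0:
  2·area = 16  (B↔C swapped to make it positive)
  edge (0, 12)→(2, 6): d=(2,-6) top-left  bias=+0
  edge (2, 6)→(2, 14): d=(0,8) right/bottom  bias=-1
  edge (2, 14)→(0, 12): d=(-2,-2) top-left  bias=+0
    (1,1)@(3, 3): e=[0,-8,24] → .  [on edge]
    (0,4)@(1, 9): e=[0,8,8] → X  [on edge]
    (1,4)@(3, 9): e=[12,-8,12] → .
    (0,5)@(1, 11): e=[4,8,4] → X
    (1,5)@(3, 11): e=[16,-8,8] → .
    (0,6)@(1, 13): e=[8,8,0] → X  [on edge]
    (1,6)@(3, 13): e=[20,-8,4] → .
    (0,7)@(1, 15): e=[12,8,-4] → .
    (1,7)@(3, 15): e=[24,-8,0] → .  [on edge]
  covered (3 px):
    . . . .
    . . . .
    . . . .
    . . . .
    X . . .
    X . . .
    X . . .
    . . . .
T1:
  2·area = 20  (B↔C swapped to make it positive)
  edge (6, 6)→(2, 8): d=(-4,2) right/bottom  bias=-1
  edge (2, 8)→(0, 4): d=(-2,-4) top-left  bias=+0
  edge (0, 4)→(6, 6): d=(6,2) right/bottom  bias=-1
    (0,2)@(1, 5): e=[14,2,4] → X
    (1,2)@(3, 5): e=[10,10,0] → .  [on edge]
    (0,3)@(1, 7): e=[6,-2,16] → .
    (1,3)@(3, 7): e=[2,6,12] → X
    (2,3)@(5, 7): e=[-2,14,8] → .
    (1,4)@(3, 9): e=[-6,2,24] → .
  covered (2 px):
    . . . .
    . . . .
    X . . .
    . X . .
    . . . .
    . . . .
    . . . .
    . . . .

Result: [[0,4],[0,5],[0,6]]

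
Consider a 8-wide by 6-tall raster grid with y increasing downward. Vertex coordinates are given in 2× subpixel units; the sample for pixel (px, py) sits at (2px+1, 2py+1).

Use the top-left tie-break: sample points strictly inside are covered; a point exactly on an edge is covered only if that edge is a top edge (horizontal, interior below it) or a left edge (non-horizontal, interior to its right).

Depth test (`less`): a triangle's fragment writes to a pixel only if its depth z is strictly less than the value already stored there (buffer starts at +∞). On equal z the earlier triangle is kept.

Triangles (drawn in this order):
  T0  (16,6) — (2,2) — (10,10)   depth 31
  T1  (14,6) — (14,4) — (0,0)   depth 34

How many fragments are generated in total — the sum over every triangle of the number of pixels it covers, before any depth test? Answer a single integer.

T0:
  2·area = 80  (B↔C swapped to make it positive)
  edge (16, 6)→(10, 10): d=(-6,4) right/bottom  bias=-1
  edge (10, 10)→(2, 2): d=(-8,-8) top-left  bias=+0
  edge (2, 2)→(16, 6): d=(14,4) right/bottom  bias=-1
    (0,0)@(1, 1): e=[90,0,-10] → ·  [on edge]
    (1,1)@(3, 3): e=[70,0,10] → #  [on edge]
    (2,1)@(5, 3): e=[62,16,2] → #
    (3,1)@(7, 3): e=[54,32,-6] → ·
    (1,2)@(3, 5): e=[58,-16,38] → ·
    (2,2)@(5, 5): e=[50,0,30] → #  [on edge]
    (3,2)@(7, 5): e=[42,16,22] → #
    (4,2)@(9, 5): e=[34,32,14] → #
    (5,2)@(11, 5): e=[26,48,6] → #
    (6,2)@(13, 5): e=[18,64,-2] → ·
    (2,3)@(5, 7): e=[38,-16,58] → ·
    (3,3)@(7, 7): e=[30,0,50] → #  [on edge]
    (4,4)@(9, 9): e=[10,0,70] → #  [on edge]
    (5,5)@(11, 11): e=[-10,0,90] → ·  [on edge]
  covered (12 px):
    · · · · · · · ·
    · # # · · · · ·
    · · # # # # · ·
    · · · # # # # ·
    · · · · # # · ·
    · · · · · · · ·
T1:
  2·area = 28  (B↔C swapped to make it positive)
  edge (14, 6)→(0, 0): d=(-14,-6) top-left  bias=+0
  edge (0, 0)→(14, 4): d=(14,4) right/bottom  bias=-1
  edge (14, 4)→(14, 6): d=(0,2) right/bottom  bias=-1
    (1,0)@(3, 1): e=[4,2,22] → #
    (2,0)@(5, 1): e=[16,-6,18] → ·
    (1,1)@(3, 3): e=[-24,30,22] → ·
    (3,1)@(7, 3): e=[0,14,14] → #  [on edge]
    (4,1)@(9, 3): e=[12,6,10] → #
    (5,1)@(11, 3): e=[24,-2,6] → ·
    (3,2)@(7, 5): e=[-28,42,14] → ·
    (4,2)@(9, 5): e=[-16,34,10] → ·
    (6,2)@(13, 5): e=[8,18,2] → #
    (7,2)@(15, 5): e=[20,10,-2] → ·
    (6,3)@(13, 7): e=[-20,46,2] → ·
  covered (4 px):
    · # · · · · · ·
    · · · # # · · ·
    · · · · · · # ·
    · · · · · · · ·
    · · · · · · · ·
    · · · · · · · ·

Answer: 16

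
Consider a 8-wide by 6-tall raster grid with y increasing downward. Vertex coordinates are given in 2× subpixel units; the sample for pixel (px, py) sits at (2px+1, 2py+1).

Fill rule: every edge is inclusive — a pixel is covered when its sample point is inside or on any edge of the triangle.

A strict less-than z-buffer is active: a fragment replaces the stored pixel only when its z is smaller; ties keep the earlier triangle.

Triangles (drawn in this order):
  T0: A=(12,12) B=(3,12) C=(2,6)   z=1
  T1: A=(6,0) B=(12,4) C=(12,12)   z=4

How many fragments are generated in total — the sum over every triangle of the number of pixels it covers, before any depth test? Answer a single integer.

T0:
  2·area = 54
  edge (12, 12)→(3, 12): d=(-9,0) inclusive
  edge (3, 12)→(2, 6): d=(-1,-6) inclusive
  edge (2, 6)→(12, 12): d=(10,6) inclusive
    (1,3)@(3, 7): e=[45,5,4] → X
    (2,3)@(5, 7): e=[45,17,-8] → .
    (1,4)@(3, 9): e=[27,3,24] → X
    (2,4)@(5, 9): e=[27,15,12] → X
    (3,4)@(7, 9): e=[27,27,0] → X  [on edge]
    (4,4)@(9, 9): e=[27,39,-12] → .
    (1,5)@(3, 11): e=[9,1,44] → X
    (4,5)@(9, 11): e=[9,37,8] → X
    (5,5)@(11, 11): e=[9,49,-4] → .
  covered (8 px):
    . . . . . . . .
    . . . . . . . .
    . . . . . . . .
    . X . . . . . .
    . X X X . . . .
    . X X X X . . .
T1:
  2·area = 48
  edge (6, 0)→(12, 4): d=(6,4) inclusive
  edge (12, 4)→(12, 12): d=(0,8) inclusive
  edge (12, 12)→(6, 0): d=(-6,-12) inclusive
    (3,0)@(7, 1): e=[2,40,6] → X
    (4,0)@(9, 1): e=[-6,24,30] → .
    (3,1)@(7, 3): e=[14,40,-6] → .
    (4,1)@(9, 3): e=[6,24,18] → X
    (5,1)@(11, 3): e=[-2,8,42] → .
    (4,2)@(9, 5): e=[18,24,6] → X
    (5,2)@(11, 5): e=[10,8,30] → X
    (6,2)@(13, 5): e=[2,-8,54] → .
    (4,3)@(9, 7): e=[30,24,-6] → .
    (5,3)@(11, 7): e=[22,8,18] → X
    (6,3)@(13, 7): e=[14,-8,42] → .
    (5,4)@(11, 9): e=[34,8,6] → X
  covered (6 px):
    . . . X . . . .
    . . . . X . . .
    . . . . X X . .
    . . . . . X . .
    . . . . . X . .
    . . . . . . . .

Final: 14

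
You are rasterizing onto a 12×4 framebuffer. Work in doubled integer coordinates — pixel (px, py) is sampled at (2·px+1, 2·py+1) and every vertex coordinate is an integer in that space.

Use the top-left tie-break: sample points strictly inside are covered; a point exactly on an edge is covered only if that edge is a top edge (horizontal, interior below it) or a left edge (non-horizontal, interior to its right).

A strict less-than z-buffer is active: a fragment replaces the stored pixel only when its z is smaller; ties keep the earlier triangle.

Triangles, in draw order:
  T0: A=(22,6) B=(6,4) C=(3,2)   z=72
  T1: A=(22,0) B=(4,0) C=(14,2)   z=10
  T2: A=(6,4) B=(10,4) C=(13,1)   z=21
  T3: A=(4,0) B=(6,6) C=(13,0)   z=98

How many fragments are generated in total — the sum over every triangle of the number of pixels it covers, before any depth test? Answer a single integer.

T0:
  2·area = 26
  edge (22, 6)→(6, 4): d=(-16,-2) top-left  bias=+0
  edge (6, 4)→(3, 2): d=(-3,-2) top-left  bias=+0
  edge (3, 2)→(22, 6): d=(19,4) right/bottom  bias=-1
    (2,1)@(5, 3): e=[14,1,11] → █
    (3,1)@(7, 3): e=[18,5,3] → █
    (4,1)@(9, 3): e=[22,9,-5] → ·
    (2,2)@(5, 5): e=[-18,-5,49] → ·
    (3,2)@(7, 5): e=[-14,-1,41] → ·
    (7,2)@(15, 5): e=[2,15,9] → █
    (8,2)@(17, 5): e=[6,19,1] → █
    (9,2)@(19, 5): e=[10,23,-7] → ·
    (7,3)@(15, 7): e=[-30,9,47] → ·
    (8,3)@(17, 7): e=[-26,13,39] → ·
  covered (4 px):
    · · · · · · · · · · · ·
    · · █ █ · · · · · · · ·
    · · · · · · · █ █ · · ·
    · · · · · · · · · · · ·
T1:
  2·area = 36  (B↔C swapped to make it positive)
  edge (22, 0)→(14, 2): d=(-8,2) right/bottom  bias=-1
  edge (14, 2)→(4, 0): d=(-10,-2) top-left  bias=+0
  edge (4, 0)→(22, 0): d=(18,0) top-left  bias=+0
    (4,0)@(9, 1): e=[18,0,18] → █  [on edge]
    (5,0)@(11, 1): e=[14,4,18] → █
    (6,0)@(13, 1): e=[10,8,18] → █
    (7,0)@(15, 1): e=[6,12,18] → █
    (8,0)@(17, 1): e=[2,16,18] → █
    (9,0)@(19, 1): e=[-2,20,18] → ·
    (4,1)@(9, 3): e=[2,-20,54] → ·
    (5,1)@(11, 3): e=[-2,-16,54] → ·
    (6,1)@(13, 3): e=[-6,-12,54] → ·
    (7,1)@(15, 3): e=[-10,-8,54] → ·
    (8,1)@(17, 3): e=[-14,-4,54] → ·
    (9,1)@(19, 3): e=[-18,0,54] → ·  [on edge]
  covered (5 px):
    · · · · █ █ █ █ █ · · ·
    · · · · · · · · · · · ·
    · · · · · · · · · · · ·
    · · · · · · · · · · · ·
T2:
  2·area = 12  (B↔C swapped to make it positive)
  edge (6, 4)→(13, 1): d=(7,-3) top-left  bias=+0
  edge (13, 1)→(10, 4): d=(-3,3) right/bottom  bias=-1
  edge (10, 4)→(6, 4): d=(-4,0) right/bottom  bias=-1
    (6,0)@(13, 1): e=[0,0,12] → ·  [on edge]
    (4,1)@(9, 3): e=[2,6,4] → █
    (5,1)@(11, 3): e=[8,0,4] → ·  [on edge]
    (4,2)@(9, 5): e=[16,0,-4] → ·  [on edge]
    (3,3)@(7, 7): e=[24,0,-12] → ·  [on edge]
  covered (1 px):
    · · · · · · · · · · · ·
    · · · · █ · · · · · · ·
    · · · · · · · · · · · ·
    · · · · · · · · · · · ·
T3:
  2·area = 54  (B↔C swapped to make it positive)
  edge (4, 0)→(13, 0): d=(9,0) top-left  bias=+0
  edge (13, 0)→(6, 6): d=(-7,6) right/bottom  bias=-1
  edge (6, 6)→(4, 0): d=(-2,-6) top-left  bias=+0
    (2,0)@(5, 1): e=[9,41,4] → █
    (3,0)@(7, 1): e=[9,29,16] → █
    (4,0)@(9, 1): e=[9,17,28] → █
    (5,0)@(11, 1): e=[9,5,40] → █
    (6,0)@(13, 1): e=[9,-7,52] → ·
    (2,1)@(5, 3): e=[27,27,0] → █  [on edge]
    (5,1)@(11, 3): e=[27,-9,36] → ·
    (2,2)@(5, 5): e=[45,13,-4] → ·
    (3,2)@(7, 5): e=[45,1,8] → █
    (4,2)@(9, 5): e=[45,-11,20] → ·
    (3,3)@(7, 7): e=[63,-13,4] → ·
  covered (8 px):
    · · █ █ █ █ · · · · · ·
    · · █ █ █ · · · · · · ·
    · · · █ · · · · · · · ·
    · · · · · · · · · · · ·

Final: 18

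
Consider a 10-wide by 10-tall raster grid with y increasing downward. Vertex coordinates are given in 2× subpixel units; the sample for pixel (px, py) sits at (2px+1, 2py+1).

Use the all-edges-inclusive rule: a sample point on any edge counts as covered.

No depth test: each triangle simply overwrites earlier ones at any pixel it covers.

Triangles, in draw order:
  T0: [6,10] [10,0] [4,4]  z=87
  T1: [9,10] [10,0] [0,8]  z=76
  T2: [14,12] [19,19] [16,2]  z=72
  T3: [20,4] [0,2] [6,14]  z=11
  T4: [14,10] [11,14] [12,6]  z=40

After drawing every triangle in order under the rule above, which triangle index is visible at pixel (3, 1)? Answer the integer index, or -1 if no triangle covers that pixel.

T0:
  2·area = 44  (B↔C swapped to make it positive)
  edge (6, 10)→(4, 4): d=(-2,-6) inclusive
  edge (4, 4)→(10, 0): d=(6,-4) inclusive
  edge (10, 0)→(6, 10): d=(-4,10) inclusive
    (1,0)@(3, 1): e=[0,-22,66] → ·  [on edge]
    (4,0)@(9, 1): e=[36,2,6] → #
    (5,0)@(11, 1): e=[48,10,-14] → ·
    (3,1)@(7, 3): e=[20,6,18] → #
    (4,1)@(9, 3): e=[32,14,-2] → ·
    (2,2)@(5, 5): e=[4,10,30] → #
    (4,2)@(9, 5): e=[28,26,-10] → ·
    (2,3)@(5, 7): e=[0,22,22] → #  [on edge]
    (4,3)@(9, 7): e=[24,38,-18] → ·
    (2,4)@(5, 9): e=[-4,34,14] → ·
    (3,4)@(7, 9): e=[8,42,-6] → ·
    (3,6)@(7, 13): e=[0,66,-22] → ·  [on edge]
    (4,9)@(9, 19): e=[0,110,-66] → ·  [on edge]
  covered (6 px):
    · · · · # · · · · ·
    · · · # · · · · · ·
    · · # # · · · · · ·
    · · # # · · · · · ·
    · · · · · · · · · ·
    · · · · · · · · · ·
    · · · · · · · · · ·
    · · · · · · · · · ·
    · · · · · · · · · ·
    · · · · · · · · · ·
T1:
  2·area = 92  (B↔C swapped to make it positive)
  edge (9, 10)→(0, 8): d=(-9,-2) inclusive
  edge (0, 8)→(10, 0): d=(10,-8) inclusive
  edge (10, 0)→(9, 10): d=(-1,10) inclusive
    (4,0)@(9, 1): e=[81,2,9] → #
    (5,0)@(11, 1): e=[85,18,-11] → ·
    (3,1)@(7, 3): e=[59,6,27] → #
    (5,1)@(11, 3): e=[67,38,-13] → ·
    (2,2)@(5, 5): e=[37,10,45] → #
    (5,2)@(11, 5): e=[49,58,-15] → ·
    (1,3)@(3, 7): e=[15,14,63] → #
    (5,3)@(11, 7): e=[31,78,-17] → ·
    (1,4)@(3, 9): e=[-3,34,61] → ·
    (2,4)@(5, 9): e=[1,50,41] → #
    (5,4)@(11, 9): e=[13,98,-19] → ·
    (2,5)@(5, 11): e=[-17,70,39] → ·
  covered (13 px):
    · · · · # · · · · ·
    · · · # # · · · · ·
    · · # # # · · · · ·
    · # # # # · · · · ·
    · · # # # · · · · ·
    · · · · · · · · · ·
    · · · · · · · · · ·
    · · · · · · · · · ·
    · · · · · · · · · ·
    · · · · · · · · · ·
T2:
  2·area = 64  (B↔C swapped to make it positive)
  edge (14, 12)→(16, 2): d=(2,-10) inclusive
  edge (16, 2)→(19, 19): d=(3,17) inclusive
  edge (19, 19)→(14, 12): d=(-5,-7) inclusive
    (4,2)@(9, 5): e=[-64,128,0] → ·  [on edge]
    (7,3)@(15, 7): e=[0,32,32] → #  [on edge]
    (8,3)@(17, 7): e=[20,-2,46] → ·
    (7,4)@(15, 9): e=[4,38,22] → #
    (8,4)@(17, 9): e=[24,4,36] → #
    (9,4)@(19, 9): e=[44,-30,50] → ·
    (7,5)@(15, 11): e=[8,44,12] → #
    (9,5)@(19, 11): e=[48,-24,40] → ·
    (7,6)@(15, 13): e=[12,50,2] → #
    (9,6)@(19, 13): e=[52,-18,30] → ·
    (7,7)@(15, 15): e=[16,56,-8] → ·
    (8,7)@(17, 15): e=[36,22,6] → #
    (6,8)@(13, 17): e=[0,96,-32] → ·  [on edge]
    (9,9)@(19, 19): e=[64,0,0] → #  [on edge]
  covered (9 px):
    · · · · · · · · · ·
    · · · · · · · · · ·
    · · · · · · · · · ·
    · · · · · · · # · ·
    · · · · · · · # # ·
    · · · · · · · # # ·
    · · · · · · · # # ·
    · · · · · · · · # ·
    · · · · · · · · · ·
    · · · · · · · · · #
T3:
  2·area = 228  (B↔C swapped to make it positive)
  edge (20, 4)→(6, 14): d=(-14,10) inclusive
  edge (6, 14)→(0, 2): d=(-6,-12) inclusive
  edge (0, 2)→(20, 4): d=(20,2) inclusive
    (0,1)@(1, 3): e=[204,6,18] → #
    (1,1)@(3, 3): e=[184,30,14] → #
    (2,1)@(5, 3): e=[164,54,10] → #
    (3,1)@(7, 3): e=[144,78,6] → #
    (4,1)@(9, 3): e=[124,102,2] → #
    (5,1)@(11, 3): e=[104,126,-2] → ·
    (0,2)@(1, 5): e=[176,-6,58] → ·
    (1,2)@(3, 5): e=[156,18,54] → #
    (5,2)@(11, 5): e=[76,114,38] → #
    (6,2)@(13, 5): e=[56,138,34] → #
    (7,2)@(15, 5): e=[36,162,30] → #
    (8,2)@(17, 5): e=[16,186,26] → #
    (6,4)@(13, 9): e=[0,114,114] → #  [on edge]
  covered (29 px):
    · · · · · · · · · ·
    # # # # # · · · · ·
    · # # # # # # # # ·
    · # # # # # # # · ·
    · · # # # # # · · ·
    · · # # # · · · · ·
    · · · # · · · · · ·
    · · · · · · · · · ·
    · · · · · · · · · ·
    · · · · · · · · · ·
T4:
  2·area = 20
  edge (14, 10)→(11, 14): d=(-3,4) inclusive
  edge (11, 14)→(12, 6): d=(1,-8) inclusive
  edge (12, 6)→(14, 10): d=(2,4) inclusive
    (6,4)@(13, 9): e=[7,11,2] → #
    (7,4)@(15, 9): e=[-1,27,-6] → ·
    (6,5)@(13, 11): e=[1,13,6] → #
    (7,5)@(15, 11): e=[-7,29,-2] → ·
    (6,6)@(13, 13): e=[-5,15,10] → ·
  covered (2 px):
    · · · · · · · · · ·
    · · · · · · · · · ·
    · · · · · · · · · ·
    · · · · · · · · · ·
    · · · · · · # · · ·
    · · · · · · # · · ·
    · · · · · · · · · ·
    · · · · · · · · · ·
    · · · · · · · · · ·
    · · · · · · · · · ·

Z-buffer (winner per pixel, '.' = empty):
  . . . . 1 . . . . .
  3 3 3 3 3 . . . . .
  . 3 3 3 3 3 3 3 3 .
  . 3 3 3 3 3 3 3 . .
  . . 3 3 3 3 4 2 2 .
  . . 3 3 3 . 4 2 2 .
  . . . 3 . . . 2 2 .
  . . . . . . . . 2 .
  . . . . . . . . . .
  . . . . . . . . . 2

Result: 3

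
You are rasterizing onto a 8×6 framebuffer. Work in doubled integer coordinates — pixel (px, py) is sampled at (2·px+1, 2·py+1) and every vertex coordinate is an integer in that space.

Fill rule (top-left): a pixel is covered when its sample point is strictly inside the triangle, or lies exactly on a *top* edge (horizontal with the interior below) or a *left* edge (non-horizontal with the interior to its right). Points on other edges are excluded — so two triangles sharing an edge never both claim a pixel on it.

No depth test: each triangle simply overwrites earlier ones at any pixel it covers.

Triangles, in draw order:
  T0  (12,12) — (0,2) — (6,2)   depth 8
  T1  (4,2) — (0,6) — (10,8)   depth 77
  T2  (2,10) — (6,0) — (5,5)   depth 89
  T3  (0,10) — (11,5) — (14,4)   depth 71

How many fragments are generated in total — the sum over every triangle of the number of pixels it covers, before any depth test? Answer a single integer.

T0:
  2·area = 60
  edge (12, 12)→(0, 2): d=(-12,-10) top-left  bias=+0
  edge (0, 2)→(6, 2): d=(6,0) top-left  bias=+0
  edge (6, 2)→(12, 12): d=(6,10) right/bottom  bias=-1
    (1,1)@(3, 3): e=[18,6,36] → █
    (2,1)@(5, 3): e=[38,6,16] → █
    (3,1)@(7, 3): e=[58,6,-4] → ·
    (1,2)@(3, 5): e=[-6,18,48] → ·
    (2,2)@(5, 5): e=[14,18,28] → █
    (3,2)@(7, 5): e=[34,18,8] → █
    (4,2)@(9, 5): e=[54,18,-12] → ·
    (2,3)@(5, 7): e=[-10,30,40] → ·
    (3,3)@(7, 7): e=[10,30,20] → █
    (4,3)@(9, 7): e=[30,30,0] → ·  [on edge]
    (3,4)@(7, 9): e=[-14,42,32] → ·
    (4,4)@(9, 9): e=[6,42,12] → █
  covered (7 px):
    · · · · · · · ·
    · █ █ · · · · ·
    · · █ █ · · · ·
    · · · █ · · · ·
    · · · · █ · · ·
    · · · · · █ · ·
T1:
  2·area = 48  (B↔C swapped to make it positive)
  edge (4, 2)→(10, 8): d=(6,6) right/bottom  bias=-1
  edge (10, 8)→(0, 6): d=(-10,-2) top-left  bias=+0
  edge (0, 6)→(4, 2): d=(4,-4) top-left  bias=+0
    (1,0)@(3, 1): e=[0,56,-8] → ·  [on edge]
    (2,0)@(5, 1): e=[-12,60,0] → ·  [on edge]
    (1,1)@(3, 3): e=[12,36,0] → █  [on edge]
    (2,1)@(5, 3): e=[0,40,8] → ·  [on edge]
    (0,2)@(1, 5): e=[36,12,0] → █  [on edge]
    (2,2)@(5, 5): e=[12,20,16] → █
    (3,2)@(7, 5): e=[0,24,24] → ·  [on edge]
    (0,3)@(1, 7): e=[48,-8,8] → ·
    (1,3)@(3, 7): e=[36,-4,16] → ·
    (2,3)@(5, 7): e=[24,0,24] → █  [on edge]
    (3,3)@(7, 7): e=[12,4,32] → █
    (4,3)@(9, 7): e=[0,8,40] → ·  [on edge]
    (5,4)@(11, 9): e=[0,-8,56] → ·  [on edge]
    (7,4)@(15, 9): e=[-24,0,72] → ·  [on edge]
    (6,5)@(13, 11): e=[0,-24,72] → ·  [on edge]
  covered (6 px):
    · · · · · · · ·
    · █ · · · · · ·
    █ █ █ · · · · ·
    · · █ █ · · · ·
    · · · · · · · ·
    · · · · · · · ·
T2:
  2·area = 10
  edge (2, 10)→(6, 0): d=(4,-10) top-left  bias=+0
  edge (6, 0)→(5, 5): d=(-1,5) right/bottom  bias=-1
  edge (5, 5)→(2, 10): d=(-3,5) right/bottom  bias=-1
    (2,1)@(5, 3): e=[2,2,6] → █
    (3,1)@(7, 3): e=[22,-8,-4] → ·
    (2,2)@(5, 5): e=[10,0,0] → ·  [on edge]
  covered (1 px):
    · · · · · · · ·
    · · █ · · · · ·
    · · · · · · · ·
    · · · · · · · ·
    · · · · · · · ·
    · · · · · · · ·
T3:
  2·area = 4
  edge (0, 10)→(11, 5): d=(11,-5) top-left  bias=+0
  edge (11, 5)→(14, 4): d=(3,-1) top-left  bias=+0
  edge (14, 4)→(0, 10): d=(-14,6) right/bottom  bias=-1
    (5,2)@(11, 5): e=[0,0,4] → █  [on edge]
    (6,2)@(13, 5): e=[10,2,-8] → ·
    (2,3)@(5, 7): e=[-8,0,12] → ·  [on edge]
    (3,3)@(7, 7): e=[2,2,0] → ·  [on edge]
    (5,3)@(11, 7): e=[22,6,-24] → ·
  covered (1 px):
    · · · · · · · ·
    · · · · · · · ·
    · · · · · █ · ·
    · · · · · · · ·
    · · · · · · · ·
    · · · · · · · ·

Result: 15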